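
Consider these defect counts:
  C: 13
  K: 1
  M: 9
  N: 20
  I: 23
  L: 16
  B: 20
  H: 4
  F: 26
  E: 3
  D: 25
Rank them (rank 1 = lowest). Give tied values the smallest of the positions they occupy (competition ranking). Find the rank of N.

7

Sorted (ascending): 1, 3, 4, 9, 13, 16, 20, 20, 23, 25, 26
The 2 values of 20 occupy positions 7–8 → each gets rank 7.
N has value 20 → rank 7.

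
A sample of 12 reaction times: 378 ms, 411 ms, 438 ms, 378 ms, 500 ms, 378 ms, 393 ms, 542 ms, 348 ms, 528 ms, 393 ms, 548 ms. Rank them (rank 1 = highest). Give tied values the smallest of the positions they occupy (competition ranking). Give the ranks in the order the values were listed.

9, 6, 5, 9, 4, 9, 7, 2, 12, 3, 7, 1

Sorted (descending): 548, 542, 528, 500, 438, 411, 393, 393, 378, 378, 378, 348
The 2 values of 393 occupy positions 7–8 → each gets rank 7.
The 3 values of 378 occupy positions 9–11 → each gets rank 9.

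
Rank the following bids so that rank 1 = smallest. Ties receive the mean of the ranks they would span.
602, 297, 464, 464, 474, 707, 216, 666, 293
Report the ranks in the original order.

Sorted (ascending): 216, 293, 297, 464, 464, 474, 602, 666, 707
The 2 values of 464 occupy positions 4–5 → average rank (4+5)/2 = 4.5.

7, 3, 4.5, 4.5, 6, 9, 1, 8, 2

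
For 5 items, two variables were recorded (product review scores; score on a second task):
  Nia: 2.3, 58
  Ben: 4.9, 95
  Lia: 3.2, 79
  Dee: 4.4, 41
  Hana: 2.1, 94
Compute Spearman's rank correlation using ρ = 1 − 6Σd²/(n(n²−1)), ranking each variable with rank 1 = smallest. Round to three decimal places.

Ranks of variable 1: 2, 5, 3, 4, 1
Ranks of variable 2: 2, 5, 3, 1, 4
d = r₁ − r₂: 0, 0, 0, 3, -3
d²: 0, 0, 0, 9, 9; Σd² = 18
ρ = 1 − 6·18/(5·24) = 1 − 108/120 = 0.100

0.100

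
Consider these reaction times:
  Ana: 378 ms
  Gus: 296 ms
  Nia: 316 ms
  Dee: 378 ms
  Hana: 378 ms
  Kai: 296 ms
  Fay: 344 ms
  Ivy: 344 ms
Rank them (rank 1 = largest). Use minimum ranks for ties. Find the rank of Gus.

7

Sorted (descending): 378, 378, 378, 344, 344, 316, 296, 296
The 3 values of 378 occupy positions 1–3 → each gets rank 1.
The 2 values of 344 occupy positions 4–5 → each gets rank 4.
The 2 values of 296 occupy positions 7–8 → each gets rank 7.
Gus has value 296 ms → rank 7.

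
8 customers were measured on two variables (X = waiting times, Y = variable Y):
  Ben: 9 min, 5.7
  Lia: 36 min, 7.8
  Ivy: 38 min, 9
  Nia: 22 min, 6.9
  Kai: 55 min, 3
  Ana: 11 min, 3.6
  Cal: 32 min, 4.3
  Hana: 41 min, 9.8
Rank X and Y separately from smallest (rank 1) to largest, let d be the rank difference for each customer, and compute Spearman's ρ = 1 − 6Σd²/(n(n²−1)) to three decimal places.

Ranks of variable 1: 1, 5, 6, 3, 8, 2, 4, 7
Ranks of variable 2: 4, 6, 7, 5, 1, 2, 3, 8
d = r₁ − r₂: -3, -1, -1, -2, 7, 0, 1, -1
d²: 9, 1, 1, 4, 49, 0, 1, 1; Σd² = 66
ρ = 1 − 6·66/(8·63) = 1 − 396/504 = 0.214

0.214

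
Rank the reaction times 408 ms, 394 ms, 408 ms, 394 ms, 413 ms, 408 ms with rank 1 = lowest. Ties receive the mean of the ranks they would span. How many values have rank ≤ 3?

Sorted (ascending): 394, 394, 408, 408, 408, 413
The 2 values of 394 occupy positions 1–2 → average rank (1+2)/2 = 1.5.
The 3 values of 408 occupy positions 3–5 → average rank 4.
Ranks ≤ 3: {1.5, 1.5} → 2 values.

2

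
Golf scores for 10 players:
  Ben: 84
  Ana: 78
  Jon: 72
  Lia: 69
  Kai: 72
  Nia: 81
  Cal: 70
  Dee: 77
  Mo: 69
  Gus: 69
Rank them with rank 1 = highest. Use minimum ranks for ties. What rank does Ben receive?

1

Sorted (descending): 84, 81, 78, 77, 72, 72, 70, 69, 69, 69
The 2 values of 72 occupy positions 5–6 → each gets rank 5.
The 3 values of 69 occupy positions 8–10 → each gets rank 8.
Ben has value 84 → rank 1.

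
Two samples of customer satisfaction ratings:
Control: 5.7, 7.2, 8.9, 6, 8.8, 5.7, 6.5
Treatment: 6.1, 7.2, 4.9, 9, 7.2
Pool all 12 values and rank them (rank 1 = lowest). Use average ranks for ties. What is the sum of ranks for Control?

Sorted (ascending): 4.9, 5.7, 5.7, 6, 6.1, 6.5, 7.2, 7.2, 7.2, 8.8, 8.9, 9
The 2 values of 5.7 occupy positions 2–3 → average rank (2+3)/2 = 2.5.
The 3 values of 7.2 occupy positions 7–9 → average rank 8.
Control values → pooled ranks: 5.7→2.5, 7.2→8, 8.9→11, 6→4, 8.8→10, 5.7→2.5, 6.5→6
Rank sum = 2.5 + 8 + 11 + 4 + 10 + 2.5 + 6 = 44

44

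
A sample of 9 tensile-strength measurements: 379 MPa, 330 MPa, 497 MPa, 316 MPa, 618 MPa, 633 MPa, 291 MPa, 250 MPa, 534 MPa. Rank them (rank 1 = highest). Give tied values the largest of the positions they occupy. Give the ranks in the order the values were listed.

5, 6, 4, 7, 2, 1, 8, 9, 3

Sorted (descending): 633, 618, 534, 497, 379, 330, 316, 291, 250
No ties — each value takes its position as its rank.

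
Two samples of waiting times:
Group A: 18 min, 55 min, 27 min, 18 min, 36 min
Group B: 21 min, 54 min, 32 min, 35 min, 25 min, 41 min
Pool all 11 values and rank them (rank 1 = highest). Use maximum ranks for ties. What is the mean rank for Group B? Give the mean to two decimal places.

5.50

Sorted (descending): 55, 54, 41, 36, 35, 32, 27, 25, 21, 18, 18
The 2 values of 18 occupy positions 10–11 → each gets rank 11.
Group B values → pooled ranks: 21→9, 54→2, 32→6, 35→5, 25→8, 41→3
Mean rank = (9 + 2 + 6 + 5 + 8 + 3) / 6 = 5.50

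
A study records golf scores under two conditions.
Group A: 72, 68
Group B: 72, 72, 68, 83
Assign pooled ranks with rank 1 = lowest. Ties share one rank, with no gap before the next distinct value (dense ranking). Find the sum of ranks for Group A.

Sorted (ascending): 68, 68, 72, 72, 72, 83
The 2 values of 68 share dense rank 1.
The 3 values of 72 share dense rank 2.
Remaining distinct values take the next consecutive integers.
Group A values → pooled ranks: 72→2, 68→1
Rank sum = 2 + 1 = 3

3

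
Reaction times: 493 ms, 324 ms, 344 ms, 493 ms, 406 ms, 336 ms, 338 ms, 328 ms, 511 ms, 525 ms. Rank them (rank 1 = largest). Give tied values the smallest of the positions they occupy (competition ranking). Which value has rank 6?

Sorted (descending): 525, 511, 493, 493, 406, 344, 338, 336, 328, 324
The 2 values of 493 occupy positions 3–4 → each gets rank 3.
Rank 6 → value 344.

344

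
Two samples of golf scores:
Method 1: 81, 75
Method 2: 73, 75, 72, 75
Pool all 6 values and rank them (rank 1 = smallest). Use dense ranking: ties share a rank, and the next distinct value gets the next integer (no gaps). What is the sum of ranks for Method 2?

9

Sorted (ascending): 72, 73, 75, 75, 75, 81
The 3 values of 75 share dense rank 3.
Remaining distinct values take the next consecutive integers.
Method 2 values → pooled ranks: 73→2, 75→3, 72→1, 75→3
Rank sum = 2 + 3 + 1 + 3 = 9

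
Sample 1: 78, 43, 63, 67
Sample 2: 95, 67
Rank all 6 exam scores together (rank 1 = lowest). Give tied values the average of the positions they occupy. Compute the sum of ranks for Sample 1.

Sorted (ascending): 43, 63, 67, 67, 78, 95
The 2 values of 67 occupy positions 3–4 → average rank (3+4)/2 = 3.5.
Sample 1 values → pooled ranks: 78→5, 43→1, 63→2, 67→3.5
Rank sum = 5 + 1 + 2 + 3.5 = 11.5

11.5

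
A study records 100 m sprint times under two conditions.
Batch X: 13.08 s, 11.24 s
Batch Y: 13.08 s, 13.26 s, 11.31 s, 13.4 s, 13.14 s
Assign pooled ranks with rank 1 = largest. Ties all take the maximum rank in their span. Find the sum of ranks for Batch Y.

17

Sorted (descending): 13.4, 13.26, 13.14, 13.08, 13.08, 11.31, 11.24
The 2 values of 13.08 occupy positions 4–5 → each gets rank 5.
Batch Y values → pooled ranks: 13.08→5, 13.26→2, 11.31→6, 13.4→1, 13.14→3
Rank sum = 5 + 2 + 6 + 1 + 3 = 17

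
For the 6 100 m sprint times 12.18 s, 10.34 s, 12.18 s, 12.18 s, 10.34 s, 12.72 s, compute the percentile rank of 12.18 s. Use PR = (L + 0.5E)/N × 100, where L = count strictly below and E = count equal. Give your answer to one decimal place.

N = 6.
Strictly below 12.18: 2. Equal to 12.18: 3.
PR = (2 + 0.5·3)/6 × 100 = 58.3

58.3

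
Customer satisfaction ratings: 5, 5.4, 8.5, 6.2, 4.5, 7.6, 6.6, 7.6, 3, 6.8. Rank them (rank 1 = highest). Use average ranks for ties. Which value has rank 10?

Sorted (descending): 8.5, 7.6, 7.6, 6.8, 6.6, 6.2, 5.4, 5, 4.5, 3
The 2 values of 7.6 occupy positions 2–3 → average rank (2+3)/2 = 2.5.
Rank 10 → value 3.

3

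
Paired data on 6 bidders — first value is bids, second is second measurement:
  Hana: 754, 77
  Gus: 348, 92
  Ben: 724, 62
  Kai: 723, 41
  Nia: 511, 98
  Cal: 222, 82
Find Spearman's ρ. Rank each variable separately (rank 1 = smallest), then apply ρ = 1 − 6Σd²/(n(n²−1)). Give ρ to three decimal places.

-0.543

Ranks of variable 1: 6, 2, 5, 4, 3, 1
Ranks of variable 2: 3, 5, 2, 1, 6, 4
d = r₁ − r₂: 3, -3, 3, 3, -3, -3
d²: 9, 9, 9, 9, 9, 9; Σd² = 54
ρ = 1 − 6·54/(6·35) = 1 − 324/210 = -0.543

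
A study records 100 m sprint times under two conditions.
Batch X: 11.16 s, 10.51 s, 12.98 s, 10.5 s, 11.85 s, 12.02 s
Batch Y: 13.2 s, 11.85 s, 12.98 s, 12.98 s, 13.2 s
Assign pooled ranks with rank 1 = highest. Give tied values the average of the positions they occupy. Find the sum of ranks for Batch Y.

18.5

Sorted (descending): 13.2, 13.2, 12.98, 12.98, 12.98, 12.02, 11.85, 11.85, 11.16, 10.51, 10.5
The 2 values of 13.2 occupy positions 1–2 → average rank (1+2)/2 = 1.5.
The 3 values of 12.98 occupy positions 3–5 → average rank 4.
The 2 values of 11.85 occupy positions 7–8 → average rank (7+8)/2 = 7.5.
Batch Y values → pooled ranks: 13.2→1.5, 11.85→7.5, 12.98→4, 12.98→4, 13.2→1.5
Rank sum = 1.5 + 7.5 + 4 + 4 + 1.5 = 18.5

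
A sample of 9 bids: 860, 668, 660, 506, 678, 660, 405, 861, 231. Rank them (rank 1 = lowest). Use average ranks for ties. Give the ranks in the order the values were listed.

8, 6, 4.5, 3, 7, 4.5, 2, 9, 1

Sorted (ascending): 231, 405, 506, 660, 660, 668, 678, 860, 861
The 2 values of 660 occupy positions 4–5 → average rank (4+5)/2 = 4.5.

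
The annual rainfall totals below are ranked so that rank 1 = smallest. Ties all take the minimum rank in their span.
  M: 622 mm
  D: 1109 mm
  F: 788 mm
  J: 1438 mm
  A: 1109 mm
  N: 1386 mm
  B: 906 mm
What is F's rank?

2

Sorted (ascending): 622, 788, 906, 1109, 1109, 1386, 1438
The 2 values of 1109 occupy positions 4–5 → each gets rank 4.
F has value 788 mm → rank 2.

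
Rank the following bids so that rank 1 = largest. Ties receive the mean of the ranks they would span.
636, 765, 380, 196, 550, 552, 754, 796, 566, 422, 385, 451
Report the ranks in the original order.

4, 2, 11, 12, 7, 6, 3, 1, 5, 9, 10, 8

Sorted (descending): 796, 765, 754, 636, 566, 552, 550, 451, 422, 385, 380, 196
No ties — each value takes its position as its rank.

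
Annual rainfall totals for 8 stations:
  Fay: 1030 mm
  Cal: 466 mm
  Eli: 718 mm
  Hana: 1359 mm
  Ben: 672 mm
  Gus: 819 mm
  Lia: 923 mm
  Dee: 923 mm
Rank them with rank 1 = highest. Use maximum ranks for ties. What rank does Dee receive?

Sorted (descending): 1359, 1030, 923, 923, 819, 718, 672, 466
The 2 values of 923 occupy positions 3–4 → each gets rank 4.
Dee has value 923 mm → rank 4.

4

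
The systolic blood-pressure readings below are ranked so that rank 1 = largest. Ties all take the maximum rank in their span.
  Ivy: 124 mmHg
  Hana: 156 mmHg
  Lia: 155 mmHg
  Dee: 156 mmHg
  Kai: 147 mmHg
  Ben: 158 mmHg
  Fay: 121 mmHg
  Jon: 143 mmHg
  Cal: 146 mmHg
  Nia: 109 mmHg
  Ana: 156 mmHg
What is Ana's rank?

Sorted (descending): 158, 156, 156, 156, 155, 147, 146, 143, 124, 121, 109
The 3 values of 156 occupy positions 2–4 → each gets rank 4.
Ana has value 156 mmHg → rank 4.

4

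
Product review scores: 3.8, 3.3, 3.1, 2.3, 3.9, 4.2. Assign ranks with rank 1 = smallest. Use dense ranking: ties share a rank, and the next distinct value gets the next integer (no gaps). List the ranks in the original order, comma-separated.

4, 3, 2, 1, 5, 6

Sorted (ascending): 2.3, 3.1, 3.3, 3.8, 3.9, 4.2
No ties — each value takes its position as its rank.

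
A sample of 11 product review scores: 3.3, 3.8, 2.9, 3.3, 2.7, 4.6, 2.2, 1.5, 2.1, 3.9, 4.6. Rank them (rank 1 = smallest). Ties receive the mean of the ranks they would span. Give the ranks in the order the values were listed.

Sorted (ascending): 1.5, 2.1, 2.2, 2.7, 2.9, 3.3, 3.3, 3.8, 3.9, 4.6, 4.6
The 2 values of 3.3 occupy positions 6–7 → average rank (6+7)/2 = 6.5.
The 2 values of 4.6 occupy positions 10–11 → average rank (10+11)/2 = 10.5.

6.5, 8, 5, 6.5, 4, 10.5, 3, 1, 2, 9, 10.5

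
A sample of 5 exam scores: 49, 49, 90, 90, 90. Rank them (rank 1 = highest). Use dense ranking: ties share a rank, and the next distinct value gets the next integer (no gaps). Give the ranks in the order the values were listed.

Sorted (descending): 90, 90, 90, 49, 49
The 3 values of 90 share dense rank 1.
The 2 values of 49 share dense rank 2.

2, 2, 1, 1, 1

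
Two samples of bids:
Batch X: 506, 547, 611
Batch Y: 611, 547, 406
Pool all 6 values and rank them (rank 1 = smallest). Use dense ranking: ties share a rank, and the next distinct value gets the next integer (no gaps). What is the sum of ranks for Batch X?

9

Sorted (ascending): 406, 506, 547, 547, 611, 611
The 2 values of 547 share dense rank 3.
The 2 values of 611 share dense rank 4.
Remaining distinct values take the next consecutive integers.
Batch X values → pooled ranks: 506→2, 547→3, 611→4
Rank sum = 2 + 3 + 4 = 9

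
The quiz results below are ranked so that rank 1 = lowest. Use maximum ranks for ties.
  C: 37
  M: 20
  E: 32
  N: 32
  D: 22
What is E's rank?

4

Sorted (ascending): 20, 22, 32, 32, 37
The 2 values of 32 occupy positions 3–4 → each gets rank 4.
E has value 32 → rank 4.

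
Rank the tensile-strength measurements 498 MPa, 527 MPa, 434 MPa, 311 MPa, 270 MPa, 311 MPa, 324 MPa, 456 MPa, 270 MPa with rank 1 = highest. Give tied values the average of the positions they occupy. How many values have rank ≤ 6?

5

Sorted (descending): 527, 498, 456, 434, 324, 311, 311, 270, 270
The 2 values of 311 occupy positions 6–7 → average rank (6+7)/2 = 6.5.
The 2 values of 270 occupy positions 8–9 → average rank (8+9)/2 = 8.5.
Ranks ≤ 6: {1, 2, 3, 4, 5} → 5 values.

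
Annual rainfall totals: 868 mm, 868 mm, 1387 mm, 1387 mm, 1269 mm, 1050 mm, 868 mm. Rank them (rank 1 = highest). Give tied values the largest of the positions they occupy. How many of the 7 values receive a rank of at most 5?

Sorted (descending): 1387, 1387, 1269, 1050, 868, 868, 868
The 2 values of 1387 occupy positions 1–2 → each gets rank 2.
The 3 values of 868 occupy positions 5–7 → each gets rank 7.
Ranks ≤ 5: {2, 2, 3, 4} → 4 values.

4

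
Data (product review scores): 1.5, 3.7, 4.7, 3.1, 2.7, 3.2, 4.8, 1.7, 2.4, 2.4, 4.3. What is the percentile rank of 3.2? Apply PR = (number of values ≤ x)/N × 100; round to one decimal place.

63.6

N = 11.
Strictly below 3.2: 6. Equal to 3.2: 1.
PR = 7/11 × 100 = 63.6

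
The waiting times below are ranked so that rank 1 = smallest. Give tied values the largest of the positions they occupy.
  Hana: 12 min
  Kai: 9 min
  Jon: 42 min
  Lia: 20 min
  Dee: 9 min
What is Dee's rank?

Sorted (ascending): 9, 9, 12, 20, 42
The 2 values of 9 occupy positions 1–2 → each gets rank 2.
Dee has value 9 min → rank 2.

2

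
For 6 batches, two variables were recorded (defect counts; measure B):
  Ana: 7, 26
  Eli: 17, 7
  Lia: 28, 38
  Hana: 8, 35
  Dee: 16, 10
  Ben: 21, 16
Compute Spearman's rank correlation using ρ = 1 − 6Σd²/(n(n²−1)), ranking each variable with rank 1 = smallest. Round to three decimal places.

Ranks of variable 1: 1, 4, 6, 2, 3, 5
Ranks of variable 2: 4, 1, 6, 5, 2, 3
d = r₁ − r₂: -3, 3, 0, -3, 1, 2
d²: 9, 9, 0, 9, 1, 4; Σd² = 32
ρ = 1 − 6·32/(6·35) = 1 − 192/210 = 0.086

0.086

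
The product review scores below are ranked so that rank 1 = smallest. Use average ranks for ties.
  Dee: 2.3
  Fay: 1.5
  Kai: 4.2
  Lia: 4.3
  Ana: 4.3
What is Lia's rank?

Sorted (ascending): 1.5, 2.3, 4.2, 4.3, 4.3
The 2 values of 4.3 occupy positions 4–5 → average rank (4+5)/2 = 4.5.
Lia has value 4.3 → rank 4.5.

4.5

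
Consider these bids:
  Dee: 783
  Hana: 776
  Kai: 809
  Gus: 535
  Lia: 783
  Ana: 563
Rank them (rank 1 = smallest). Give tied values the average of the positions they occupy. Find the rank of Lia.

4.5

Sorted (ascending): 535, 563, 776, 783, 783, 809
The 2 values of 783 occupy positions 4–5 → average rank (4+5)/2 = 4.5.
Lia has value 783 → rank 4.5.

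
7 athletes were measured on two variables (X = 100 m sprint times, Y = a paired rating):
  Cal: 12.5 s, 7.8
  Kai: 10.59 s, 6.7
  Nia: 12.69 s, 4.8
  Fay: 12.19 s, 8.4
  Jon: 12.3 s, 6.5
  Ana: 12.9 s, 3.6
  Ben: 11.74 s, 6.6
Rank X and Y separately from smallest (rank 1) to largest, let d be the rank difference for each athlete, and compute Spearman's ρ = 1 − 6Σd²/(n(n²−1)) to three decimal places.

-0.607

Ranks of variable 1: 5, 1, 6, 3, 4, 7, 2
Ranks of variable 2: 6, 5, 2, 7, 3, 1, 4
d = r₁ − r₂: -1, -4, 4, -4, 1, 6, -2
d²: 1, 16, 16, 16, 1, 36, 4; Σd² = 90
ρ = 1 − 6·90/(7·48) = 1 − 540/336 = -0.607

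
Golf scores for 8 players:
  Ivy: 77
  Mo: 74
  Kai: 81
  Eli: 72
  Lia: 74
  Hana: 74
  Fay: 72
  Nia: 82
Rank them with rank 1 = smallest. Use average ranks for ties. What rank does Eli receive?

Sorted (ascending): 72, 72, 74, 74, 74, 77, 81, 82
The 2 values of 72 occupy positions 1–2 → average rank (1+2)/2 = 1.5.
The 3 values of 74 occupy positions 3–5 → average rank 4.
Eli has value 72 → rank 1.5.

1.5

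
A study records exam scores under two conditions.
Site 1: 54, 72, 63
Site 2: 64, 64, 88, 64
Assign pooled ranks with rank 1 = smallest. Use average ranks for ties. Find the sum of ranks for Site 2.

Sorted (ascending): 54, 63, 64, 64, 64, 72, 88
The 3 values of 64 occupy positions 3–5 → average rank 4.
Site 2 values → pooled ranks: 64→4, 64→4, 88→7, 64→4
Rank sum = 4 + 4 + 7 + 4 = 19

19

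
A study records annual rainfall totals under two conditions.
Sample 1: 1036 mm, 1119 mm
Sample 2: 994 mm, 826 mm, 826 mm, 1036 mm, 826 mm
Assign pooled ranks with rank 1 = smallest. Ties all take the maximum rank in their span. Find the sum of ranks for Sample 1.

Sorted (ascending): 826, 826, 826, 994, 1036, 1036, 1119
The 3 values of 826 occupy positions 1–3 → each gets rank 3.
The 2 values of 1036 occupy positions 5–6 → each gets rank 6.
Sample 1 values → pooled ranks: 1036→6, 1119→7
Rank sum = 6 + 7 = 13

13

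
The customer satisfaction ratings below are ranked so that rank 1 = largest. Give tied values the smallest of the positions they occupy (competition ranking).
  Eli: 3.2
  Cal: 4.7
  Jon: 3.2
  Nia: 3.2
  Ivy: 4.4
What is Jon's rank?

3

Sorted (descending): 4.7, 4.4, 3.2, 3.2, 3.2
The 3 values of 3.2 occupy positions 3–5 → each gets rank 3.
Jon has value 3.2 → rank 3.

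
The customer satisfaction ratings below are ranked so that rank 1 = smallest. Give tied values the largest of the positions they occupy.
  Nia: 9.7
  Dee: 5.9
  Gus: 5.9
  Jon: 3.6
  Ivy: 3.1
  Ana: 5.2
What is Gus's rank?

Sorted (ascending): 3.1, 3.6, 5.2, 5.9, 5.9, 9.7
The 2 values of 5.9 occupy positions 4–5 → each gets rank 5.
Gus has value 5.9 → rank 5.

5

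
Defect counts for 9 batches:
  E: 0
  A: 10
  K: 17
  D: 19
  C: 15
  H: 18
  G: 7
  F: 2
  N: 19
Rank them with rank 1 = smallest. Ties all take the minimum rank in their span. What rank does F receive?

2

Sorted (ascending): 0, 2, 7, 10, 15, 17, 18, 19, 19
The 2 values of 19 occupy positions 8–9 → each gets rank 8.
F has value 2 → rank 2.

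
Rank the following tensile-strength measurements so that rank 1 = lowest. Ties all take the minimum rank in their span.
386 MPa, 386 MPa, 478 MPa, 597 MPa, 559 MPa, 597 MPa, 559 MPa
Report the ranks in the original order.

1, 1, 3, 6, 4, 6, 4

Sorted (ascending): 386, 386, 478, 559, 559, 597, 597
The 2 values of 386 occupy positions 1–2 → each gets rank 1.
The 2 values of 559 occupy positions 4–5 → each gets rank 4.
The 2 values of 597 occupy positions 6–7 → each gets rank 6.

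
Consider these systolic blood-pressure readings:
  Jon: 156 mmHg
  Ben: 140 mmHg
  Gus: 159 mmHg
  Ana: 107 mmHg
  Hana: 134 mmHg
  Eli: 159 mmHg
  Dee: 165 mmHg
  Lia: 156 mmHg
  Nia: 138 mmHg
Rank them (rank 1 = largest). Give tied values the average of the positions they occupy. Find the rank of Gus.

Sorted (descending): 165, 159, 159, 156, 156, 140, 138, 134, 107
The 2 values of 159 occupy positions 2–3 → average rank (2+3)/2 = 2.5.
The 2 values of 156 occupy positions 4–5 → average rank (4+5)/2 = 4.5.
Gus has value 159 mmHg → rank 2.5.

2.5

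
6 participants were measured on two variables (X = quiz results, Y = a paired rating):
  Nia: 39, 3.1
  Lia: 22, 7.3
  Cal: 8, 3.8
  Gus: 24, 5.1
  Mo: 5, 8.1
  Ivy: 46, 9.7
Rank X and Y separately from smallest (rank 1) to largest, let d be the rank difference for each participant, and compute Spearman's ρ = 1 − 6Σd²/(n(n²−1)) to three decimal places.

Ranks of variable 1: 5, 3, 2, 4, 1, 6
Ranks of variable 2: 1, 4, 2, 3, 5, 6
d = r₁ − r₂: 4, -1, 0, 1, -4, 0
d²: 16, 1, 0, 1, 16, 0; Σd² = 34
ρ = 1 − 6·34/(6·35) = 1 − 204/210 = 0.029

0.029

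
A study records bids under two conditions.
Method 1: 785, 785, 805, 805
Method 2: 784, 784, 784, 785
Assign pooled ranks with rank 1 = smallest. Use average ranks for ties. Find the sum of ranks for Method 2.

11

Sorted (ascending): 784, 784, 784, 785, 785, 785, 805, 805
The 3 values of 784 occupy positions 1–3 → average rank 2.
The 3 values of 785 occupy positions 4–6 → average rank 5.
The 2 values of 805 occupy positions 7–8 → average rank (7+8)/2 = 7.5.
Method 2 values → pooled ranks: 784→2, 784→2, 784→2, 785→5
Rank sum = 2 + 2 + 2 + 5 = 11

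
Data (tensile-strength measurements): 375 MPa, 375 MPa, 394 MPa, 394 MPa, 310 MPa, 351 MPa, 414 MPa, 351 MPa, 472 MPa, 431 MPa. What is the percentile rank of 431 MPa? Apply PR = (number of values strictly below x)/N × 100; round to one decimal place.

N = 10.
Strictly below 431: 8. Equal to 431: 1.
PR = 8/10 × 100 = 80.0

80.0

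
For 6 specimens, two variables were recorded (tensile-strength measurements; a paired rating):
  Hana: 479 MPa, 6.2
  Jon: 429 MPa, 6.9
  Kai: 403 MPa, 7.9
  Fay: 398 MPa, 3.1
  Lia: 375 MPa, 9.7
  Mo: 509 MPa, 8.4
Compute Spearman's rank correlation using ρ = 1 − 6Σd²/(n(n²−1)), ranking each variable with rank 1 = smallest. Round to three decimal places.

Ranks of variable 1: 5, 4, 3, 2, 1, 6
Ranks of variable 2: 2, 3, 4, 1, 6, 5
d = r₁ − r₂: 3, 1, -1, 1, -5, 1
d²: 9, 1, 1, 1, 25, 1; Σd² = 38
ρ = 1 − 6·38/(6·35) = 1 − 228/210 = -0.086

-0.086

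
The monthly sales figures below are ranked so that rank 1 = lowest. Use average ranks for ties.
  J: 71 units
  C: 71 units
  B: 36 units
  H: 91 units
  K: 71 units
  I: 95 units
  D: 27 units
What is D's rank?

Sorted (ascending): 27, 36, 71, 71, 71, 91, 95
The 3 values of 71 occupy positions 3–5 → average rank 4.
D has value 27 units → rank 1.

1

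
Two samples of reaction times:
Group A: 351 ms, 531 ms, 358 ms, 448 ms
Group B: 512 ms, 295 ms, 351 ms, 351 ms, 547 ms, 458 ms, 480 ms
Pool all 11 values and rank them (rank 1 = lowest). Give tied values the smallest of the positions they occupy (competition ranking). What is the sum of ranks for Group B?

Sorted (ascending): 295, 351, 351, 351, 358, 448, 458, 480, 512, 531, 547
The 3 values of 351 occupy positions 2–4 → each gets rank 2.
Group B values → pooled ranks: 512→9, 295→1, 351→2, 351→2, 547→11, 458→7, 480→8
Rank sum = 9 + 1 + 2 + 2 + 11 + 7 + 8 = 40

40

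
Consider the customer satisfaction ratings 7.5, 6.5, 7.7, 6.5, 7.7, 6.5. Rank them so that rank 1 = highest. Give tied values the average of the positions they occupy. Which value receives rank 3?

Sorted (descending): 7.7, 7.7, 7.5, 6.5, 6.5, 6.5
The 2 values of 7.7 occupy positions 1–2 → average rank (1+2)/2 = 1.5.
The 3 values of 6.5 occupy positions 4–6 → average rank 5.
Rank 3 → value 7.5.

7.5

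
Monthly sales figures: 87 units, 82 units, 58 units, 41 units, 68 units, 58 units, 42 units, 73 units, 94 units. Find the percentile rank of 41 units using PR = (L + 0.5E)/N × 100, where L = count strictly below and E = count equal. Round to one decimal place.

5.6

N = 9.
Strictly below 41: 0. Equal to 41: 1.
PR = (0 + 0.5·1)/9 × 100 = 5.6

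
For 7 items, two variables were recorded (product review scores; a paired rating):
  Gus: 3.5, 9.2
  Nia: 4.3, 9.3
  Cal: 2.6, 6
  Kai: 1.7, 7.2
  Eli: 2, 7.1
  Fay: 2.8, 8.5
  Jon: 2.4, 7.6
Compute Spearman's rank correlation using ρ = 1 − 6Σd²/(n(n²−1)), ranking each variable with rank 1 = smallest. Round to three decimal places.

Ranks of variable 1: 6, 7, 4, 1, 2, 5, 3
Ranks of variable 2: 6, 7, 1, 3, 2, 5, 4
d = r₁ − r₂: 0, 0, 3, -2, 0, 0, -1
d²: 0, 0, 9, 4, 0, 0, 1; Σd² = 14
ρ = 1 − 6·14/(7·48) = 1 − 84/336 = 0.750

0.750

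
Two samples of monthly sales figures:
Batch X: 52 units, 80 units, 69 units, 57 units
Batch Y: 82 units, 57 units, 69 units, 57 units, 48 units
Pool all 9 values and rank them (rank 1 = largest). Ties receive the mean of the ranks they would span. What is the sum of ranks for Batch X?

19.5

Sorted (descending): 82, 80, 69, 69, 57, 57, 57, 52, 48
The 2 values of 69 occupy positions 3–4 → average rank (3+4)/2 = 3.5.
The 3 values of 57 occupy positions 5–7 → average rank 6.
Batch X values → pooled ranks: 52→8, 80→2, 69→3.5, 57→6
Rank sum = 8 + 2 + 3.5 + 6 = 19.5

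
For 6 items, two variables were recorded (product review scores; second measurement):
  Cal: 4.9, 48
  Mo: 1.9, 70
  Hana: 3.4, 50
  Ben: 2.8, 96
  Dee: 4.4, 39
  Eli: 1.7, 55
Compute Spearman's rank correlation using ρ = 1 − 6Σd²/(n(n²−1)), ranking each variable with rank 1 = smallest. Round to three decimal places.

-0.714

Ranks of variable 1: 6, 2, 4, 3, 5, 1
Ranks of variable 2: 2, 5, 3, 6, 1, 4
d = r₁ − r₂: 4, -3, 1, -3, 4, -3
d²: 16, 9, 1, 9, 16, 9; Σd² = 60
ρ = 1 − 6·60/(6·35) = 1 − 360/210 = -0.714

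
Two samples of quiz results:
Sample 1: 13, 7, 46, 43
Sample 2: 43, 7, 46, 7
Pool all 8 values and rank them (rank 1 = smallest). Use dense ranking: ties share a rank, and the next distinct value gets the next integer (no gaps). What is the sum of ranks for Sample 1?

10

Sorted (ascending): 7, 7, 7, 13, 43, 43, 46, 46
The 3 values of 7 share dense rank 1.
The 2 values of 43 share dense rank 3.
The 2 values of 46 share dense rank 4.
Remaining distinct values take the next consecutive integers.
Sample 1 values → pooled ranks: 13→2, 7→1, 46→4, 43→3
Rank sum = 2 + 1 + 4 + 3 = 10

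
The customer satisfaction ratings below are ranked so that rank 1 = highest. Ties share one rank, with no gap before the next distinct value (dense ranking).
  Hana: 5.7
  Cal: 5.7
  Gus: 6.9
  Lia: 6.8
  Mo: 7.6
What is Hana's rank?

4

Sorted (descending): 7.6, 6.9, 6.8, 5.7, 5.7
The 2 values of 5.7 share dense rank 4.
Remaining distinct values take the next consecutive integers.
Hana has value 5.7 → rank 4.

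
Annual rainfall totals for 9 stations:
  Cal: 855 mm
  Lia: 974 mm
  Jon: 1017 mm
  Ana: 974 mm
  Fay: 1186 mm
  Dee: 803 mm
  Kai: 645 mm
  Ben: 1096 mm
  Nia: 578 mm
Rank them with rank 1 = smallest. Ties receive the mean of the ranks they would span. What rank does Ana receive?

Sorted (ascending): 578, 645, 803, 855, 974, 974, 1017, 1096, 1186
The 2 values of 974 occupy positions 5–6 → average rank (5+6)/2 = 5.5.
Ana has value 974 mm → rank 5.5.

5.5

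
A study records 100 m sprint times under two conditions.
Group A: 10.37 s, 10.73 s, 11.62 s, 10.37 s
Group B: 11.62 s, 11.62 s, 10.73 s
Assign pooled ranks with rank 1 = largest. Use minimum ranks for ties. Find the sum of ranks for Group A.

Sorted (descending): 11.62, 11.62, 11.62, 10.73, 10.73, 10.37, 10.37
The 3 values of 11.62 occupy positions 1–3 → each gets rank 1.
The 2 values of 10.73 occupy positions 4–5 → each gets rank 4.
The 2 values of 10.37 occupy positions 6–7 → each gets rank 6.
Group A values → pooled ranks: 10.37→6, 10.73→4, 11.62→1, 10.37→6
Rank sum = 6 + 4 + 1 + 6 = 17

17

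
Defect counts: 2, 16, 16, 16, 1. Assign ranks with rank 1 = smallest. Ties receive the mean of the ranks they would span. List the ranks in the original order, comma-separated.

Sorted (ascending): 1, 2, 16, 16, 16
The 3 values of 16 occupy positions 3–5 → average rank 4.

2, 4, 4, 4, 1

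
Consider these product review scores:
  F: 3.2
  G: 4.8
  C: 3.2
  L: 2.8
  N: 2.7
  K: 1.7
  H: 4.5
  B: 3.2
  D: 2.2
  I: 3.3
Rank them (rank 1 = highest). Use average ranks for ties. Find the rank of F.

Sorted (descending): 4.8, 4.5, 3.3, 3.2, 3.2, 3.2, 2.8, 2.7, 2.2, 1.7
The 3 values of 3.2 occupy positions 4–6 → average rank 5.
F has value 3.2 → rank 5.

5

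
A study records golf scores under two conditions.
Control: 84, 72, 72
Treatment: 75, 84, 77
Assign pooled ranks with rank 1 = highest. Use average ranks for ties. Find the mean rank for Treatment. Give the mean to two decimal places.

Sorted (descending): 84, 84, 77, 75, 72, 72
The 2 values of 84 occupy positions 1–2 → average rank (1+2)/2 = 1.5.
The 2 values of 72 occupy positions 5–6 → average rank (5+6)/2 = 5.5.
Treatment values → pooled ranks: 75→4, 84→1.5, 77→3
Mean rank = (4 + 1.5 + 3) / 3 = 2.83

2.83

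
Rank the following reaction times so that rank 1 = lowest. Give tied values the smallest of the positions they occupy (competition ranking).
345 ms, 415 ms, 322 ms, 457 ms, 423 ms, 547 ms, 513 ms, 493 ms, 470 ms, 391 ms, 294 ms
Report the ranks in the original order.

Sorted (ascending): 294, 322, 345, 391, 415, 423, 457, 470, 493, 513, 547
No ties — each value takes its position as its rank.

3, 5, 2, 7, 6, 11, 10, 9, 8, 4, 1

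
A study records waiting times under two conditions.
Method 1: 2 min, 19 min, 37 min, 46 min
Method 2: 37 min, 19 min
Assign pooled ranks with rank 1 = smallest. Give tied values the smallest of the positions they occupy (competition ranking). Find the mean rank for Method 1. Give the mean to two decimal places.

Sorted (ascending): 2, 19, 19, 37, 37, 46
The 2 values of 19 occupy positions 2–3 → each gets rank 2.
The 2 values of 37 occupy positions 4–5 → each gets rank 4.
Method 1 values → pooled ranks: 2→1, 19→2, 37→4, 46→6
Mean rank = (1 + 2 + 4 + 6) / 4 = 3.25

3.25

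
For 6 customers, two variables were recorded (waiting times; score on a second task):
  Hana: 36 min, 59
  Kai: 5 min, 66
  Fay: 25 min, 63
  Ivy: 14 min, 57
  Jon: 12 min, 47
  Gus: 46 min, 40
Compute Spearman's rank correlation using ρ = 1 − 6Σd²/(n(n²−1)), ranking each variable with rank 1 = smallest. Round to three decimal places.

Ranks of variable 1: 5, 1, 4, 3, 2, 6
Ranks of variable 2: 4, 6, 5, 3, 2, 1
d = r₁ − r₂: 1, -5, -1, 0, 0, 5
d²: 1, 25, 1, 0, 0, 25; Σd² = 52
ρ = 1 − 6·52/(6·35) = 1 − 312/210 = -0.486

-0.486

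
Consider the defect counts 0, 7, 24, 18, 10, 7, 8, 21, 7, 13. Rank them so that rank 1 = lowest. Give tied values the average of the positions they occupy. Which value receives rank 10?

24

Sorted (ascending): 0, 7, 7, 7, 8, 10, 13, 18, 21, 24
The 3 values of 7 occupy positions 2–4 → average rank 3.
Rank 10 → value 24.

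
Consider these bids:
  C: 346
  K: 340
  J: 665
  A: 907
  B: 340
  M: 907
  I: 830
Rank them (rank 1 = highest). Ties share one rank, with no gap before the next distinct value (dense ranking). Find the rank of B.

5

Sorted (descending): 907, 907, 830, 665, 346, 340, 340
The 2 values of 907 share dense rank 1.
The 2 values of 340 share dense rank 5.
Remaining distinct values take the next consecutive integers.
B has value 340 → rank 5.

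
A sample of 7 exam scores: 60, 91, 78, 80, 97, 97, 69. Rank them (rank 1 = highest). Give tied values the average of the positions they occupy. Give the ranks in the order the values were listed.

7, 3, 5, 4, 1.5, 1.5, 6

Sorted (descending): 97, 97, 91, 80, 78, 69, 60
The 2 values of 97 occupy positions 1–2 → average rank (1+2)/2 = 1.5.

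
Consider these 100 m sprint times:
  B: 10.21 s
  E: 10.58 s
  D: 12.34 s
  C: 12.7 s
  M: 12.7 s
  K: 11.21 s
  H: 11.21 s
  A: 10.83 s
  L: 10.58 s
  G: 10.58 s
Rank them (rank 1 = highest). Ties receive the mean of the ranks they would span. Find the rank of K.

Sorted (descending): 12.7, 12.7, 12.34, 11.21, 11.21, 10.83, 10.58, 10.58, 10.58, 10.21
The 2 values of 12.7 occupy positions 1–2 → average rank (1+2)/2 = 1.5.
The 2 values of 11.21 occupy positions 4–5 → average rank (4+5)/2 = 4.5.
The 3 values of 10.58 occupy positions 7–9 → average rank 8.
K has value 11.21 s → rank 4.5.

4.5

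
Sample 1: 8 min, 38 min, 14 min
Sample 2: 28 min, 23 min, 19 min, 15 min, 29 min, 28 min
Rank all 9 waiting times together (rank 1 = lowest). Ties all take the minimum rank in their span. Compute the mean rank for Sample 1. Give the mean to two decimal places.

4.00

Sorted (ascending): 8, 14, 15, 19, 23, 28, 28, 29, 38
The 2 values of 28 occupy positions 6–7 → each gets rank 6.
Sample 1 values → pooled ranks: 8→1, 38→9, 14→2
Mean rank = (1 + 9 + 2) / 3 = 4.00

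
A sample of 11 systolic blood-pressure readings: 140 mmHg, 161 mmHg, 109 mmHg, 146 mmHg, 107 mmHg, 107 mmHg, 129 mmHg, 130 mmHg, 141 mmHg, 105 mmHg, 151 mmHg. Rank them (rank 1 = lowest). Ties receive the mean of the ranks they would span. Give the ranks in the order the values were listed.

Sorted (ascending): 105, 107, 107, 109, 129, 130, 140, 141, 146, 151, 161
The 2 values of 107 occupy positions 2–3 → average rank (2+3)/2 = 2.5.

7, 11, 4, 9, 2.5, 2.5, 5, 6, 8, 1, 10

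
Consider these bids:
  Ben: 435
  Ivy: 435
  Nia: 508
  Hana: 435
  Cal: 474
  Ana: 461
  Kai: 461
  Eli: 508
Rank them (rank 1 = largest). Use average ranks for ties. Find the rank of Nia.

Sorted (descending): 508, 508, 474, 461, 461, 435, 435, 435
The 2 values of 508 occupy positions 1–2 → average rank (1+2)/2 = 1.5.
The 2 values of 461 occupy positions 4–5 → average rank (4+5)/2 = 4.5.
The 3 values of 435 occupy positions 6–8 → average rank 7.
Nia has value 508 → rank 1.5.

1.5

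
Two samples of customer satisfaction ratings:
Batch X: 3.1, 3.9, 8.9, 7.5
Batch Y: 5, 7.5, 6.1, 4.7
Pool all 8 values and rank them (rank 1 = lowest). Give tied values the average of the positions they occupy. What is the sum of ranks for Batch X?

17.5

Sorted (ascending): 3.1, 3.9, 4.7, 5, 6.1, 7.5, 7.5, 8.9
The 2 values of 7.5 occupy positions 6–7 → average rank (6+7)/2 = 6.5.
Batch X values → pooled ranks: 3.1→1, 3.9→2, 8.9→8, 7.5→6.5
Rank sum = 1 + 2 + 8 + 6.5 = 17.5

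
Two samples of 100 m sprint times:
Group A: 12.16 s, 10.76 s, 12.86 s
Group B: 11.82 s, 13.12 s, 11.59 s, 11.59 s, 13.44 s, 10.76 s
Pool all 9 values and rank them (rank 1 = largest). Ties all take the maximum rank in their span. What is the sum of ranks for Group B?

Sorted (descending): 13.44, 13.12, 12.86, 12.16, 11.82, 11.59, 11.59, 10.76, 10.76
The 2 values of 11.59 occupy positions 6–7 → each gets rank 7.
The 2 values of 10.76 occupy positions 8–9 → each gets rank 9.
Group B values → pooled ranks: 11.82→5, 13.12→2, 11.59→7, 11.59→7, 13.44→1, 10.76→9
Rank sum = 5 + 2 + 7 + 7 + 1 + 9 = 31

31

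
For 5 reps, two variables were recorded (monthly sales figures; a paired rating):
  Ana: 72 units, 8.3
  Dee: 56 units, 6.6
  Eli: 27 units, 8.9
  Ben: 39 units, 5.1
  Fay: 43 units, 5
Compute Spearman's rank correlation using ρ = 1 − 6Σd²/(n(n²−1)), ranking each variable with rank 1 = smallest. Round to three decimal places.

Ranks of variable 1: 5, 4, 1, 2, 3
Ranks of variable 2: 4, 3, 5, 2, 1
d = r₁ − r₂: 1, 1, -4, 0, 2
d²: 1, 1, 16, 0, 4; Σd² = 22
ρ = 1 − 6·22/(5·24) = 1 − 132/120 = -0.100

-0.100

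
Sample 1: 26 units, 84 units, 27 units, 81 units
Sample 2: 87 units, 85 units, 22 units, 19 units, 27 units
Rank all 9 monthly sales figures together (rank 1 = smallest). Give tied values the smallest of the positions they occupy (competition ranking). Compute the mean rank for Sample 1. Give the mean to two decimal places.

5.00

Sorted (ascending): 19, 22, 26, 27, 27, 81, 84, 85, 87
The 2 values of 27 occupy positions 4–5 → each gets rank 4.
Sample 1 values → pooled ranks: 26→3, 84→7, 27→4, 81→6
Mean rank = (3 + 7 + 4 + 6) / 4 = 5.00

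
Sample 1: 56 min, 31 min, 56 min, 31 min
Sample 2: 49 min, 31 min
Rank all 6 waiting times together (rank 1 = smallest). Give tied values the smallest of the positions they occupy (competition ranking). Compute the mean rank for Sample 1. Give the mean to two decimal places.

Sorted (ascending): 31, 31, 31, 49, 56, 56
The 3 values of 31 occupy positions 1–3 → each gets rank 1.
The 2 values of 56 occupy positions 5–6 → each gets rank 5.
Sample 1 values → pooled ranks: 56→5, 31→1, 56→5, 31→1
Mean rank = (5 + 1 + 5 + 1) / 4 = 3.00

3.00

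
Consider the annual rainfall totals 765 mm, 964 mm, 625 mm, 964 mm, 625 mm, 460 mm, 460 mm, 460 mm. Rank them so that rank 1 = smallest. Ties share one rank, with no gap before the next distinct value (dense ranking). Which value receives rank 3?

Sorted (ascending): 460, 460, 460, 625, 625, 765, 964, 964
The 3 values of 460 share dense rank 1.
The 2 values of 625 share dense rank 2.
The 2 values of 964 share dense rank 4.
Remaining distinct values take the next consecutive integers.
Rank 3 → value 765.

765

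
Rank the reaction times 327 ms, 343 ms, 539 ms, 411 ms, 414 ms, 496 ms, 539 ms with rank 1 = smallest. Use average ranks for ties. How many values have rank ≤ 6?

Sorted (ascending): 327, 343, 411, 414, 496, 539, 539
The 2 values of 539 occupy positions 6–7 → average rank (6+7)/2 = 6.5.
Ranks ≤ 6: {1, 2, 3, 4, 5} → 5 values.

5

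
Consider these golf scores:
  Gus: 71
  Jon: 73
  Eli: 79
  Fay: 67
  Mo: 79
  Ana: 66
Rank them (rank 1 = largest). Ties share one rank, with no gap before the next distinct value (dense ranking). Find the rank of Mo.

1

Sorted (descending): 79, 79, 73, 71, 67, 66
The 2 values of 79 share dense rank 1.
Remaining distinct values take the next consecutive integers.
Mo has value 79 → rank 1.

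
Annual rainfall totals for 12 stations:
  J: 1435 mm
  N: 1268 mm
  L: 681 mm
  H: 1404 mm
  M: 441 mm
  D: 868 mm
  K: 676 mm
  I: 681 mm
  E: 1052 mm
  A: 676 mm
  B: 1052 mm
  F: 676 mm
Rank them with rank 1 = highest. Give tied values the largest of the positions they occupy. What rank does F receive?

11

Sorted (descending): 1435, 1404, 1268, 1052, 1052, 868, 681, 681, 676, 676, 676, 441
The 2 values of 1052 occupy positions 4–5 → each gets rank 5.
The 2 values of 681 occupy positions 7–8 → each gets rank 8.
The 3 values of 676 occupy positions 9–11 → each gets rank 11.
F has value 676 mm → rank 11.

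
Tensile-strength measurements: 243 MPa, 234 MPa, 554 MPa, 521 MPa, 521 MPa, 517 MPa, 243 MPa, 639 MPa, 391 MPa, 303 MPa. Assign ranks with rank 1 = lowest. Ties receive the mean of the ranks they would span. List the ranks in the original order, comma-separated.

Sorted (ascending): 234, 243, 243, 303, 391, 517, 521, 521, 554, 639
The 2 values of 243 occupy positions 2–3 → average rank (2+3)/2 = 2.5.
The 2 values of 521 occupy positions 7–8 → average rank (7+8)/2 = 7.5.

2.5, 1, 9, 7.5, 7.5, 6, 2.5, 10, 5, 4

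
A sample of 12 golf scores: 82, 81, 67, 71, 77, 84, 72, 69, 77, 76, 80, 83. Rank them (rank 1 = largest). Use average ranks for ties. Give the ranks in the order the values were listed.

Sorted (descending): 84, 83, 82, 81, 80, 77, 77, 76, 72, 71, 69, 67
The 2 values of 77 occupy positions 6–7 → average rank (6+7)/2 = 6.5.

3, 4, 12, 10, 6.5, 1, 9, 11, 6.5, 8, 5, 2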